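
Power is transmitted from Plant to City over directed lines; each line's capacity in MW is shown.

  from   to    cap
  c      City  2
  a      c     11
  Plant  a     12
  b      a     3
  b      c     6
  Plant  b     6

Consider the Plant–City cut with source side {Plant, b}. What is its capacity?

Edges leaving {Plant, b}: Plant→a (12), b→a (3), b→c (6).
Cut capacity = 12 + 3 + 6 = 21.

21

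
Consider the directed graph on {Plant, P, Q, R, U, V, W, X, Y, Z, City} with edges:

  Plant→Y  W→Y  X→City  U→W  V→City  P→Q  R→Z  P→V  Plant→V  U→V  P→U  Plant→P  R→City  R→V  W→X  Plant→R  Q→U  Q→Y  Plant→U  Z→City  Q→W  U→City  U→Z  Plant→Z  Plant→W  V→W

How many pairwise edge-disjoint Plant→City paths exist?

5

Assign every edge capacity 1; by Menger, the answer equals the max flow.
Path Plant→R→City (+1); total 1.
Path Plant→U→City (+1); total 2.
Path Plant→V→City (+1); total 3.
Path Plant→Z→City (+1); total 4.
Path Plant→W→X→City (+1); total 5.
No residual Plant→City path; max flow = 5.
Certifying cut of size 5: {Plant→R, U→City, V→City, W→X, Z→City}.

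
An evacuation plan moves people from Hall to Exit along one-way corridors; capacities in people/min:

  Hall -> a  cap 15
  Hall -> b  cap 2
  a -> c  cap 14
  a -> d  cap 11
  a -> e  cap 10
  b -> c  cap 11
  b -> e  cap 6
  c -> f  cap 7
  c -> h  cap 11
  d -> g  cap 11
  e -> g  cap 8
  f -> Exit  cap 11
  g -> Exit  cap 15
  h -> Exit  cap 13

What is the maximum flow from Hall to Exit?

Augment Hall→a→c→f→Exit: bottleneck 7, flow now 7.
Augment Hall→a→c→h→Exit: bottleneck 7, flow now 14.
Augment Hall→a→d→g→Exit: bottleneck 1, flow now 15.
Augment Hall→b→c→h→Exit: bottleneck 2, flow now 17.
No augmenting path remains; maximum flow = 17.
In the residual graph, reachable from Hall: {Hall}.
Min-cut edges: Hall→a (15), Hall→b (2); capacity 15 + 2 = 17.
This cut is saturated, so no flow can exceed 17.

17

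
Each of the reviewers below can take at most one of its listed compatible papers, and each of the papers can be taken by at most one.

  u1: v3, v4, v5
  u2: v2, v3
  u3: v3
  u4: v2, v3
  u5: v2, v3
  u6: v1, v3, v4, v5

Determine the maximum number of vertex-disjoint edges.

4

Unit-capacity flow: source→left, listed edges, right→sink; max matching = max flow.
Augmenting path u1→v3 (+1); matched 1.
Augmenting path u2→v2 (+1); matched 2.
Augmenting path u6→v1 (+1); matched 3.
Augmenting path u3→v3→u1→v4 (+1); matched 4.
No augmenting path remains; maximum matching = 4.
König certificate: {u1, u6, v2, v3} is a vertex cover of size 4 (every listed pair touches it), so no matching can be larger.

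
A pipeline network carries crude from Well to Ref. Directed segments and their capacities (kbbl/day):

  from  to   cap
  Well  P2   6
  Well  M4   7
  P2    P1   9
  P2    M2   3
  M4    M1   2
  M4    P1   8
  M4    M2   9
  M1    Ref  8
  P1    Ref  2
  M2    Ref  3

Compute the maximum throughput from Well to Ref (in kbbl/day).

Augment Well→P2→P1→Ref: bottleneck 2, flow now 2.
Augment Well→P2→M2→Ref: bottleneck 3, flow now 5.
Augment Well→M4→M1→Ref: bottleneck 2, flow now 7.
No augmenting path remains; maximum flow = 7.
In the residual graph, reachable from Well: {Well, P2, M4, P1, M2}.
Min-cut edges: M4→M1 (2), P1→Ref (2), M2→Ref (3); capacity 2 + 2 + 3 = 7.
This cut is saturated, so no flow can exceed 7.

7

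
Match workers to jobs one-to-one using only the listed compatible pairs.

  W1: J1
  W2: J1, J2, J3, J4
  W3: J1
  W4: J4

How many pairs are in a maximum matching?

Unit-capacity flow: source→left, listed edges, right→sink; max matching = max flow.
Augmenting path W1→J1 (+1); matched 1.
Augmenting path W2→J2 (+1); matched 2.
Augmenting path W4→J4 (+1); matched 3.
No augmenting path remains; maximum matching = 3.
König certificate: {W2, W4, J1} is a vertex cover of size 3 (every listed pair touches it), so no matching can be larger.

3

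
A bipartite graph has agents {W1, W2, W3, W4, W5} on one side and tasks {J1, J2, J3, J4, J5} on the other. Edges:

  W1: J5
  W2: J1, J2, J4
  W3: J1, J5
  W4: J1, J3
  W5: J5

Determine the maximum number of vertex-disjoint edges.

Unit-capacity flow: source→left, listed edges, right→sink; max matching = max flow.
Augmenting path W1→J5 (+1); matched 1.
Augmenting path W2→J1 (+1); matched 2.
Augmenting path W4→J3 (+1); matched 3.
Augmenting path W3→J1→W2→J2 (+1); matched 4.
No augmenting path remains; maximum matching = 4.
König certificate: {W2, W3, W4, J5} is a vertex cover of size 4 (every listed pair touches it), so no matching can be larger.

4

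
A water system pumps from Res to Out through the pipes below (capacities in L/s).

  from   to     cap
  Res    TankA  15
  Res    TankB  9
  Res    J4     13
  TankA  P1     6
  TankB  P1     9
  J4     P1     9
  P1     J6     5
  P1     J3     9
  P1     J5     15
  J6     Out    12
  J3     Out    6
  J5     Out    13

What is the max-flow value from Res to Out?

24

Augment Res→TankA→P1→J6→Out: bottleneck 5, flow now 5.
Augment Res→TankA→P1→J3→Out: bottleneck 1, flow now 6.
Augment Res→TankB→P1→J3→Out: bottleneck 5, flow now 11.
Augment Res→TankB→P1→J5→Out: bottleneck 4, flow now 15.
Augment Res→J4→P1→J5→Out: bottleneck 9, flow now 24.
No augmenting path remains; maximum flow = 24.
In the residual graph, reachable from Res: {Res, TankA, J4}.
Min-cut edges: Res→TankB (9), TankA→P1 (6), J4→P1 (9); capacity 9 + 6 + 9 = 24.
This cut is saturated, so no flow can exceed 24.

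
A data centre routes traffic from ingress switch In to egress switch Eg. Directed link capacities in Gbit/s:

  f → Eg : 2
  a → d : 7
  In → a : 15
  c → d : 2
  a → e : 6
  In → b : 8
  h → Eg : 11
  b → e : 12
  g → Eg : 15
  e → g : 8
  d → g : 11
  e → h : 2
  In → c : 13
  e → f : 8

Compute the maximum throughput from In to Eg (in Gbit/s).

19

Augment In→a→d→g→Eg: bottleneck 7, flow now 7.
Augment In→a→e→f→Eg: bottleneck 2, flow now 9.
Augment In→a→e→g→Eg: bottleneck 4, flow now 13.
Augment In→b→e→g→Eg: bottleneck 4, flow now 17.
Augment In→b→e→h→Eg: bottleneck 2, flow now 19.
No augmenting path remains; maximum flow = 19.
In the residual graph, reachable from In: {In, a, b, c, d, e, f, g}.
Min-cut edges: e→h (2), f→Eg (2), g→Eg (15); capacity 2 + 2 + 15 = 19.
This cut is saturated, so no flow can exceed 19.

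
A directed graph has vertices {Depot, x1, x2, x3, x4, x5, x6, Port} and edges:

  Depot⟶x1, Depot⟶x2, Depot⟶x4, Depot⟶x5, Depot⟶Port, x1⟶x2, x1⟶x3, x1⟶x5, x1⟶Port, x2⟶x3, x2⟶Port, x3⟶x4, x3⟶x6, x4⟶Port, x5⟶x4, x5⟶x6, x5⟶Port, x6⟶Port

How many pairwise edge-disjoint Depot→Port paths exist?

Assign every edge capacity 1; by Menger, the answer equals the max flow.
Path Depot→Port (+1); total 1.
Path Depot→x1→Port (+1); total 2.
Path Depot→x2→Port (+1); total 3.
Path Depot→x4→Port (+1); total 4.
Path Depot→x5→Port (+1); total 5.
No residual Depot→Port path; max flow = 5.
Certifying cut of size 5: {Depot→Port, Depot→x1, Depot→x2, Depot→x4, Depot→x5}.

5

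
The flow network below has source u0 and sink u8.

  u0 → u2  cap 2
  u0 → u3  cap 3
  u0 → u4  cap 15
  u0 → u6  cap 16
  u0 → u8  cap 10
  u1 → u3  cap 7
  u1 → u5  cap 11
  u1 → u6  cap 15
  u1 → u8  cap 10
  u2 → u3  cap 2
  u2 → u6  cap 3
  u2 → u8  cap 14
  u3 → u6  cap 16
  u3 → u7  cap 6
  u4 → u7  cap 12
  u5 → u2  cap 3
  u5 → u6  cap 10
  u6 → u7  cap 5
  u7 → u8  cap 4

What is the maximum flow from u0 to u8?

16

Augment u0→u8: bottleneck 10, flow now 10.
Augment u0→u2→u8: bottleneck 2, flow now 12.
Augment u0→u3→u7→u8: bottleneck 3, flow now 15.
Augment u0→u4→u7→u8: bottleneck 1, flow now 16.
No augmenting path remains; maximum flow = 16.
In the residual graph, reachable from u0: {u0, u3, u4, u6, u7}.
Min-cut edges: u0→u2 (2), u0→u8 (10), u7→u8 (4); capacity 2 + 10 + 4 = 16.
This cut is saturated, so no flow can exceed 16.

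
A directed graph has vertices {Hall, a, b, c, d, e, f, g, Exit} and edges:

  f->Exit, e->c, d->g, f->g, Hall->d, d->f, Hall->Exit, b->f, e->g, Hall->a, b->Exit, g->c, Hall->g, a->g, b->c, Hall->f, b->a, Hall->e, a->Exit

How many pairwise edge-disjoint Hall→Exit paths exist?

3

Assign every edge capacity 1; by Menger, the answer equals the max flow.
Path Hall→Exit (+1); total 1.
Path Hall→a→Exit (+1); total 2.
Path Hall→f→Exit (+1); total 3.
No residual Hall→Exit path; max flow = 3.
Certifying cut of size 3: {Hall→Exit, Hall→a, f→Exit}.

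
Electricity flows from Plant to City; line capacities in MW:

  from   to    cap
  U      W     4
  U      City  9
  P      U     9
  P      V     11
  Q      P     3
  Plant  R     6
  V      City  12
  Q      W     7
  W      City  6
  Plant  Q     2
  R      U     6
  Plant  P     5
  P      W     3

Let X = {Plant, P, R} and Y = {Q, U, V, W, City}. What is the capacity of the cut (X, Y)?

Edges leaving {Plant, P, R}: Plant→Q (2), P→U (9), P→V (11), P→W (3), R→U (6).
Cut capacity = 2 + 9 + 11 + 3 + 6 = 31.

31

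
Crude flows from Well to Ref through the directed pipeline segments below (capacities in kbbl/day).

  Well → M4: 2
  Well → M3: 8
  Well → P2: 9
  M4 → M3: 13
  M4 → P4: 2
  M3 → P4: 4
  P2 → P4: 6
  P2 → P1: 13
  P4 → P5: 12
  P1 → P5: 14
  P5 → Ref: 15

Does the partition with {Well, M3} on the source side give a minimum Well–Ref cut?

Given cut capacity: 2 + 9 + 4 = 15.
Augment Well→M4→P4→P5→Ref: bottleneck 2, flow now 2.
Augment Well→M3→P4→P5→Ref: bottleneck 4, flow now 6.
Augment Well→P2→P4→P5→Ref: bottleneck 6, flow now 12.
Augment Well→P2→P1→P5→Ref: bottleneck 3, flow now 15.
No augmenting path remains; maximum flow = 15.
Cut capacity 15 equals the max flow, so it is a minimum cut.

Yes — it is a minimum cut (capacity 15).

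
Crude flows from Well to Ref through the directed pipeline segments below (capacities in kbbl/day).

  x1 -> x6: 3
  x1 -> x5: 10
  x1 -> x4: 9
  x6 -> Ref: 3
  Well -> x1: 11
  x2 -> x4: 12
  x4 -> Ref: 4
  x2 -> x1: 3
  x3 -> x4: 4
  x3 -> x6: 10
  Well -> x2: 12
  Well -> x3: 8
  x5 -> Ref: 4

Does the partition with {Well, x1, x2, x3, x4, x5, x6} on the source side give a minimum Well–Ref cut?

Given cut capacity: 4 + 4 + 3 = 11.
Augment Well→x1→x4→Ref: bottleneck 4, flow now 4.
Augment Well→x1→x5→Ref: bottleneck 4, flow now 8.
Augment Well→x1→x6→Ref: bottleneck 3, flow now 11.
No augmenting path remains; maximum flow = 11.
Cut capacity 11 equals the max flow, so it is a minimum cut.

Yes — it is a minimum cut (capacity 11).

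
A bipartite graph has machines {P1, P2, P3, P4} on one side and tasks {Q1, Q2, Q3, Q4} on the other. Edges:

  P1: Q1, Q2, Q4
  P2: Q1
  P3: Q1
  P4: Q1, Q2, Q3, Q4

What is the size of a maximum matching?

3

Unit-capacity flow: source→left, listed edges, right→sink; max matching = max flow.
Augmenting path P1→Q1 (+1); matched 1.
Augmenting path P4→Q2 (+1); matched 2.
Augmenting path P2→Q1→P1→Q4 (+1); matched 3.
No augmenting path remains; maximum matching = 3.
König certificate: {P1, P4, Q1} is a vertex cover of size 3 (every listed pair touches it), so no matching can be larger.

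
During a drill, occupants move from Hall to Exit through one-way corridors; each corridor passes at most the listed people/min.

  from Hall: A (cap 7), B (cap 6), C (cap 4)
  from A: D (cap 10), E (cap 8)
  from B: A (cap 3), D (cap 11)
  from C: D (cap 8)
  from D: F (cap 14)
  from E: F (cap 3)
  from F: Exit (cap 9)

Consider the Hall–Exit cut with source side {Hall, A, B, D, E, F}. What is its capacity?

13

Edges leaving {Hall, A, B, D, E, F}: Hall→C (4), F→Exit (9).
Cut capacity = 4 + 9 = 13.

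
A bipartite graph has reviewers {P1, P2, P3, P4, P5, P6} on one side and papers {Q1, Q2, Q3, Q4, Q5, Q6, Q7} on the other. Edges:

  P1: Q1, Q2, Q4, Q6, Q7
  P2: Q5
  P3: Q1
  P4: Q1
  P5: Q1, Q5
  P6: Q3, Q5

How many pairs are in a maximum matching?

4

Unit-capacity flow: source→left, listed edges, right→sink; max matching = max flow.
Augmenting path P1→Q1 (+1); matched 1.
Augmenting path P2→Q5 (+1); matched 2.
Augmenting path P6→Q3 (+1); matched 3.
Augmenting path P3→Q1→P1→Q2 (+1); matched 4.
No augmenting path remains; maximum matching = 4.
König certificate: {P1, P6, Q1, Q5} is a vertex cover of size 4 (every listed pair touches it), so no matching can be larger.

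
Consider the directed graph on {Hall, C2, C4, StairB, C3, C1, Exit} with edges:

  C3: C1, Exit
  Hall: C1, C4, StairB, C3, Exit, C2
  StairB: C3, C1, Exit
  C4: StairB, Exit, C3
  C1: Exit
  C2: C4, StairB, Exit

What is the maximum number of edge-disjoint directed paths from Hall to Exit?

Assign every edge capacity 1; by Menger, the answer equals the max flow.
Path Hall→Exit (+1); total 1.
Path Hall→C2→Exit (+1); total 2.
Path Hall→C4→Exit (+1); total 3.
Path Hall→StairB→Exit (+1); total 4.
Path Hall→C3→Exit (+1); total 5.
Path Hall→C1→Exit (+1); total 6.
No residual Hall→Exit path; max flow = 6.
Certifying cut of size 6: {Hall→C1, Hall→C2, Hall→C3, Hall→C4, Hall→Exit, Hall→StairB}.

6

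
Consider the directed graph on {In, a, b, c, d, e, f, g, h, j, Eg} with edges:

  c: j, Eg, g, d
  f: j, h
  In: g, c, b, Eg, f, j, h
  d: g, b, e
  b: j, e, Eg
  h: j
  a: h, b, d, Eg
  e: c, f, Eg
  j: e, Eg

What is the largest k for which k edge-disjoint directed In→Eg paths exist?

5

Assign every edge capacity 1; by Menger, the answer equals the max flow.
Path In→Eg (+1); total 1.
Path In→b→Eg (+1); total 2.
Path In→c→Eg (+1); total 3.
Path In→j→Eg (+1); total 4.
Path In→f→j→e→Eg (+1); total 5.
No residual In→Eg path; max flow = 5.
Certifying cut of size 5: {In→Eg, In→b, In→c, j→Eg, j→e}.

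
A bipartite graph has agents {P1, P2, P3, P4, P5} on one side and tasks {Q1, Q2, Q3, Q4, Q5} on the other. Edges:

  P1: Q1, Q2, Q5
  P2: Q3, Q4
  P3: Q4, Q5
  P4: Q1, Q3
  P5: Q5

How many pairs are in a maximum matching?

Unit-capacity flow: source→left, listed edges, right→sink; max matching = max flow.
Augmenting path P1→Q1 (+1); matched 1.
Augmenting path P2→Q3 (+1); matched 2.
Augmenting path P3→Q4 (+1); matched 3.
Augmenting path P5→Q5 (+1); matched 4.
Augmenting path P4→Q1→P1→Q2 (+1); matched 5.
No augmenting path remains; maximum matching = 5.
König certificate: {P1, P2, P3, P4, P5} is a vertex cover of size 5 (every listed pair touches it), so no matching can be larger.

5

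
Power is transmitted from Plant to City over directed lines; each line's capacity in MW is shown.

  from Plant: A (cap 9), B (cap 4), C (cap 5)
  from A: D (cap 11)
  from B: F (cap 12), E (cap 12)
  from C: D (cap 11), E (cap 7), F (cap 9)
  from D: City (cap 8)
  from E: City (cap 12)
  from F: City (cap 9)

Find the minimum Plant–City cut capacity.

Augment Plant→A→D→City: bottleneck 8, flow now 8.
Augment Plant→B→E→City: bottleneck 4, flow now 12.
Augment Plant→C→E→City: bottleneck 5, flow now 17.
No augmenting path remains; maximum flow = 17.
By max-flow min-cut, the minimum cut capacity equals the max flow.
In the residual graph, reachable from Plant: {Plant, A, D}.
Min-cut edges: Plant→B (4), Plant→C (5), D→City (8); capacity 4 + 5 + 8 = 17.

17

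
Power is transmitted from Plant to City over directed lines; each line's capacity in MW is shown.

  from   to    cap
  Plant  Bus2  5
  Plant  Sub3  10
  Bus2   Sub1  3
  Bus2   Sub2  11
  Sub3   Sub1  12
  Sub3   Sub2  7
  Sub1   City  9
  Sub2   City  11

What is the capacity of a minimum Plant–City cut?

15

Augment Plant→Bus2→Sub1→City: bottleneck 3, flow now 3.
Augment Plant→Bus2→Sub2→City: bottleneck 2, flow now 5.
Augment Plant→Sub3→Sub1→City: bottleneck 6, flow now 11.
Augment Plant→Sub3→Sub2→City: bottleneck 4, flow now 15.
No augmenting path remains; maximum flow = 15.
By max-flow min-cut, the minimum cut capacity equals the max flow.
In the residual graph, reachable from Plant: {Plant}.
Min-cut edges: Plant→Bus2 (5), Plant→Sub3 (10); capacity 5 + 10 = 15.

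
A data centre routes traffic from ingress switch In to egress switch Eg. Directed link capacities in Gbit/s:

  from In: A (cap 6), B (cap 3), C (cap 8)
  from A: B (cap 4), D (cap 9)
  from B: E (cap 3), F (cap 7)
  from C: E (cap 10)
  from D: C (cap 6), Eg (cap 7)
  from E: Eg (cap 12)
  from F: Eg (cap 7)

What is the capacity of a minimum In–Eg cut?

17

Augment In→A→D→Eg: bottleneck 6, flow now 6.
Augment In→B→E→Eg: bottleneck 3, flow now 9.
Augment In→C→E→Eg: bottleneck 8, flow now 17.
No augmenting path remains; maximum flow = 17.
By max-flow min-cut, the minimum cut capacity equals the max flow.
In the residual graph, reachable from In: {In}.
Min-cut edges: In→A (6), In→B (3), In→C (8); capacity 6 + 3 + 8 = 17.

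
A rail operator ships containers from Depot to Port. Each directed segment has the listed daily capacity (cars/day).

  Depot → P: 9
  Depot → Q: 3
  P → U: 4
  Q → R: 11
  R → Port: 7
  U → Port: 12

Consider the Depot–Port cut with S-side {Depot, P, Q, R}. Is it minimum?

No — its capacity is 11, but the minimum cut has capacity 7.

Given cut capacity: 4 + 7 = 11.
Augment Depot→P→U→Port: bottleneck 4, flow now 4.
Augment Depot→Q→R→Port: bottleneck 3, flow now 7.
No augmenting path remains; maximum flow = 7.
In the residual graph, reachable from Depot: {Depot, P}.
Min-cut edges: Depot→Q (3), P→U (4); capacity 3 + 4 = 7.
Cut capacity 11 exceeds the max flow 7, so it is not minimum.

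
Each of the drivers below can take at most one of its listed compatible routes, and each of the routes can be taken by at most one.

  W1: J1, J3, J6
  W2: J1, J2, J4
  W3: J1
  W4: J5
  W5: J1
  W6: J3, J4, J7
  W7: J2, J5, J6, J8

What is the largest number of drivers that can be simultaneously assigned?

Unit-capacity flow: source→left, listed edges, right→sink; max matching = max flow.
Augmenting path W1→J1 (+1); matched 1.
Augmenting path W2→J2 (+1); matched 2.
Augmenting path W4→J5 (+1); matched 3.
Augmenting path W6→J3 (+1); matched 4.
Augmenting path W7→J6 (+1); matched 5.
Augmenting path W3→J1→W1→J3→W6→J4 (+1); matched 6.
No augmenting path remains; maximum matching = 6.
König certificate: {W1, W2, W4, W6, W7, J1} is a vertex cover of size 6 (every listed pair touches it), so no matching can be larger.

6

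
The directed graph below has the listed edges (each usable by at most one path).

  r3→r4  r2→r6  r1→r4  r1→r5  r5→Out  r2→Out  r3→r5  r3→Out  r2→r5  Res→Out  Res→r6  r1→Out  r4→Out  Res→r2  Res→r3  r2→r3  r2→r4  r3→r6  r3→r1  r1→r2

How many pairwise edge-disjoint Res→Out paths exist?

3

Assign every edge capacity 1; by Menger, the answer equals the max flow.
Path Res→Out (+1); total 1.
Path Res→r2→Out (+1); total 2.
Path Res→r3→Out (+1); total 3.
No residual Res→Out path; max flow = 3.
Certifying cut of size 3: {Res→Out, Res→r2, Res→r3}.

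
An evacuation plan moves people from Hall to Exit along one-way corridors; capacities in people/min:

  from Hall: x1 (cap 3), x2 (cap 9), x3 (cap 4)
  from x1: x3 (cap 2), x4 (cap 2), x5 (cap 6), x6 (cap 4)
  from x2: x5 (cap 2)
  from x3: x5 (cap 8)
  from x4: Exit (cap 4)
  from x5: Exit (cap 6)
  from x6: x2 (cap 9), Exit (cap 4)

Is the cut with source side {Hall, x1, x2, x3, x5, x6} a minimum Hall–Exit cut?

Given cut capacity: 2 + 6 + 4 = 12.
Augment Hall→x1→x4→Exit: bottleneck 2, flow now 2.
Augment Hall→x1→x5→Exit: bottleneck 1, flow now 3.
Augment Hall→x2→x5→Exit: bottleneck 2, flow now 5.
Augment Hall→x3→x5→Exit: bottleneck 3, flow now 8.
Augment Hall→x3→x5→x1→x6→Exit: bottleneck 1, flow now 9. (uses reverse residual edge)
No augmenting path remains; maximum flow = 9.
In the residual graph, reachable from Hall: {Hall, x2}.
Min-cut edges: Hall→x1 (3), Hall→x3 (4), x2→x5 (2); capacity 3 + 4 + 2 = 9.
Cut capacity 12 exceeds the max flow 9, so it is not minimum.

No — its capacity is 12, but the minimum cut has capacity 9.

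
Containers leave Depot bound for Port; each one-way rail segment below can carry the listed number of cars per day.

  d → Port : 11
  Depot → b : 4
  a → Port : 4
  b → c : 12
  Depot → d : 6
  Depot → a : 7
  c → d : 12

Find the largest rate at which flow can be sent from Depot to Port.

Augment Depot→a→Port: bottleneck 4, flow now 4.
Augment Depot→d→Port: bottleneck 6, flow now 10.
Augment Depot→b→c→d→Port: bottleneck 4, flow now 14.
No augmenting path remains; maximum flow = 14.
In the residual graph, reachable from Depot: {Depot, a}.
Min-cut edges: Depot→b (4), Depot→d (6), a→Port (4); capacity 4 + 6 + 4 = 14.
This cut is saturated, so no flow can exceed 14.

14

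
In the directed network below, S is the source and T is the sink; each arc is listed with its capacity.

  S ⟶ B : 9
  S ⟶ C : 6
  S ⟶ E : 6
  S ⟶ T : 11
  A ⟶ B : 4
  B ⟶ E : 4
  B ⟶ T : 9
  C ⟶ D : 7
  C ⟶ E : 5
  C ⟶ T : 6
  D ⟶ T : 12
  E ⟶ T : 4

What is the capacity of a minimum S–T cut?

Augment S→T: bottleneck 11, flow now 11.
Augment S→B→T: bottleneck 9, flow now 20.
Augment S→C→T: bottleneck 6, flow now 26.
Augment S→E→T: bottleneck 4, flow now 30.
No augmenting path remains; maximum flow = 30.
By max-flow min-cut, the minimum cut capacity equals the max flow.
In the residual graph, reachable from S: {S, E}.
Min-cut edges: S→B (9), S→C (6), S→T (11), E→T (4); capacity 9 + 6 + 11 + 4 = 30.

30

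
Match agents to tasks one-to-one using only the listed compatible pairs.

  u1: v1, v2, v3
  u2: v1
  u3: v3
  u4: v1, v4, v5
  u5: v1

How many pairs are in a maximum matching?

4

Unit-capacity flow: source→left, listed edges, right→sink; max matching = max flow.
Augmenting path u1→v1 (+1); matched 1.
Augmenting path u3→v3 (+1); matched 2.
Augmenting path u4→v4 (+1); matched 3.
Augmenting path u2→v1→u1→v2 (+1); matched 4.
No augmenting path remains; maximum matching = 4.
König certificate: {u1, u3, u4, v1} is a vertex cover of size 4 (every listed pair touches it), so no matching can be larger.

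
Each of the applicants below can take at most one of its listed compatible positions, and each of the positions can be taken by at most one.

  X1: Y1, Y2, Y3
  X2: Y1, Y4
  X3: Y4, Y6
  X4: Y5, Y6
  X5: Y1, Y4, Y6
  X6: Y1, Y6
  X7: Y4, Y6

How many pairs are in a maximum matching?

Unit-capacity flow: source→left, listed edges, right→sink; max matching = max flow.
Augmenting path X1→Y1 (+1); matched 1.
Augmenting path X2→Y4 (+1); matched 2.
Augmenting path X3→Y6 (+1); matched 3.
Augmenting path X4→Y5 (+1); matched 4.
Augmenting path X5→Y1→X1→Y2 (+1); matched 5.
No augmenting path remains; maximum matching = 5.
König certificate: {X1, X4, Y1, Y4, Y6} is a vertex cover of size 5 (every listed pair touches it), so no matching can be larger.

5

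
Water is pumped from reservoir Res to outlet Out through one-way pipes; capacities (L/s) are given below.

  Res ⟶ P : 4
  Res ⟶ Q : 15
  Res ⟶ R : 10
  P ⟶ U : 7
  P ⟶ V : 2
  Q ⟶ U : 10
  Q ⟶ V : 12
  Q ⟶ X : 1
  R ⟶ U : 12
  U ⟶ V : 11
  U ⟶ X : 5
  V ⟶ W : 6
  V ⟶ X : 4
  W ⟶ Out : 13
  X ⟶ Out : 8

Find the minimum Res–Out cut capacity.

14

Augment Res→Q→X→Out: bottleneck 1, flow now 1.
Augment Res→P→U→X→Out: bottleneck 4, flow now 5.
Augment Res→Q→U→X→Out: bottleneck 1, flow now 6.
Augment Res→Q→V→W→Out: bottleneck 6, flow now 12.
Augment Res→Q→V→X→Out: bottleneck 2, flow now 14.
No augmenting path remains; maximum flow = 14.
By max-flow min-cut, the minimum cut capacity equals the max flow.
In the residual graph, reachable from Res: {Res, P, Q, R, U, V, X}.
Min-cut edges: V→W (6), X→Out (8); capacity 6 + 8 = 14.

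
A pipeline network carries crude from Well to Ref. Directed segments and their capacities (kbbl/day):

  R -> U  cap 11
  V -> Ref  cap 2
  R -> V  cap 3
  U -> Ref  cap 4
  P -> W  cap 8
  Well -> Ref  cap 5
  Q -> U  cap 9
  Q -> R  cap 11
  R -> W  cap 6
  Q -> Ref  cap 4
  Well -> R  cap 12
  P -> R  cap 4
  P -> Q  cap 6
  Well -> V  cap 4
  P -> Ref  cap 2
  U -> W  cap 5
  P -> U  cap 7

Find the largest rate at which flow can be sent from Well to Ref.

11

Augment Well→Ref: bottleneck 5, flow now 5.
Augment Well→V→Ref: bottleneck 2, flow now 7.
Augment Well→R→U→Ref: bottleneck 4, flow now 11.
No augmenting path remains; maximum flow = 11.
In the residual graph, reachable from Well: {Well, R, U, V, W}.
Min-cut edges: Well→Ref (5), U→Ref (4), V→Ref (2); capacity 5 + 4 + 2 = 11.
This cut is saturated, so no flow can exceed 11.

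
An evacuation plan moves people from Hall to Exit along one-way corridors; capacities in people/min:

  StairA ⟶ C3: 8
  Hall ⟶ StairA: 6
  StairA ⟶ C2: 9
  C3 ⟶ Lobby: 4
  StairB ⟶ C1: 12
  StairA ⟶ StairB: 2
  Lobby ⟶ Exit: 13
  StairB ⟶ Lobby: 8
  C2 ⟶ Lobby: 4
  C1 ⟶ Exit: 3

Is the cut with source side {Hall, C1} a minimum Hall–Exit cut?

Given cut capacity: 6 + 3 = 9.
Augment Hall→StairA→C3→Lobby→Exit: bottleneck 4, flow now 4.
Augment Hall→StairA→C2→Lobby→Exit: bottleneck 2, flow now 6.
No augmenting path remains; maximum flow = 6.
In the residual graph, reachable from Hall: {Hall}.
Min-cut edges: Hall→StairA (6); capacity 6 = 6.
Cut capacity 9 exceeds the max flow 6, so it is not minimum.

No — its capacity is 9, but the minimum cut has capacity 6.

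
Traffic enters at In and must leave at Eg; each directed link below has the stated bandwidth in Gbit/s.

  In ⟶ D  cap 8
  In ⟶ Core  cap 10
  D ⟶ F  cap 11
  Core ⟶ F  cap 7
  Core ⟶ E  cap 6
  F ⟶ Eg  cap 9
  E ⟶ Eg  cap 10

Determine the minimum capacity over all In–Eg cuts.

Augment In→D→F→Eg: bottleneck 8, flow now 8.
Augment In→Core→F→Eg: bottleneck 1, flow now 9.
Augment In→Core→E→Eg: bottleneck 6, flow now 15.
No augmenting path remains; maximum flow = 15.
By max-flow min-cut, the minimum cut capacity equals the max flow.
In the residual graph, reachable from In: {In, D, Core, F}.
Min-cut edges: Core→E (6), F→Eg (9); capacity 6 + 9 = 15.

15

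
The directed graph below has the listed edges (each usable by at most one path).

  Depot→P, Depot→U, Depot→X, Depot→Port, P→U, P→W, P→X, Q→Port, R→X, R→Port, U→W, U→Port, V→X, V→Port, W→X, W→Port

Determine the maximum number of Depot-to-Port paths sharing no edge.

Assign every edge capacity 1; by Menger, the answer equals the max flow.
Path Depot→Port (+1); total 1.
Path Depot→U→Port (+1); total 2.
Path Depot→P→W→Port (+1); total 3.
No residual Depot→Port path; max flow = 3.
Certifying cut of size 3: {Depot→P, Depot→Port, Depot→U}.

3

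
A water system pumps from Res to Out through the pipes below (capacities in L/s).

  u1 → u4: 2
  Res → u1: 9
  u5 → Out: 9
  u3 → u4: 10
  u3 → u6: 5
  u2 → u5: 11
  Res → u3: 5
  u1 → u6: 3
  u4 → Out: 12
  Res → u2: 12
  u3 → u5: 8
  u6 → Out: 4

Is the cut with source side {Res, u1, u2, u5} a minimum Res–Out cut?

Given cut capacity: 5 + 2 + 3 + 9 = 19.
Augment Res→u1→u4→Out: bottleneck 2, flow now 2.
Augment Res→u1→u6→Out: bottleneck 3, flow now 5.
Augment Res→u2→u5→Out: bottleneck 9, flow now 14.
Augment Res→u3→u4→Out: bottleneck 5, flow now 19.
No augmenting path remains; maximum flow = 19.
Cut capacity 19 equals the max flow, so it is a minimum cut.

Yes — it is a minimum cut (capacity 19).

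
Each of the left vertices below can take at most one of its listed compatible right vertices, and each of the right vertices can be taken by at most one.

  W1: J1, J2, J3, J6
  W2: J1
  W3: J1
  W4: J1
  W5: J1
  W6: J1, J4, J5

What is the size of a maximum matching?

3

Unit-capacity flow: source→left, listed edges, right→sink; max matching = max flow.
Augmenting path W1→J1 (+1); matched 1.
Augmenting path W6→J4 (+1); matched 2.
Augmenting path W2→J1→W1→J2 (+1); matched 3.
No augmenting path remains; maximum matching = 3.
König certificate: {W1, W6, J1} is a vertex cover of size 3 (every listed pair touches it), so no matching can be larger.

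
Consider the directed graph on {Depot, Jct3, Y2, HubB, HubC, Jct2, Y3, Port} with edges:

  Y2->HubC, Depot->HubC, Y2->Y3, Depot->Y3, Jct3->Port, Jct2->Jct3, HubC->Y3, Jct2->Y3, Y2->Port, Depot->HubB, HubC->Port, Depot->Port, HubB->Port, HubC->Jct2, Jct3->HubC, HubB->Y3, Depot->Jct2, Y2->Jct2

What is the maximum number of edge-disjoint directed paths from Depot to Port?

4

Assign every edge capacity 1; by Menger, the answer equals the max flow.
Path Depot→Port (+1); total 1.
Path Depot→HubB→Port (+1); total 2.
Path Depot→HubC→Port (+1); total 3.
Path Depot→Jct2→Jct3→Port (+1); total 4.
No residual Depot→Port path; max flow = 4.
Certifying cut of size 4: {Depot→HubB, Depot→HubC, Depot→Jct2, Depot→Port}.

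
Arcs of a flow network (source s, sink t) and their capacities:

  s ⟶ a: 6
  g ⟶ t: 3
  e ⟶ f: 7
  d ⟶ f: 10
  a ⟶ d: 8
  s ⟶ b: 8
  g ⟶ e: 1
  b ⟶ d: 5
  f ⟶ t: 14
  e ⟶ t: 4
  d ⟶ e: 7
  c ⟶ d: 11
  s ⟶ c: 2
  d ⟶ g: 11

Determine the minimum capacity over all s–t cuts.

Augment s→a→d→e→t: bottleneck 4, flow now 4.
Augment s→a→d→f→t: bottleneck 2, flow now 6.
Augment s→b→d→f→t: bottleneck 5, flow now 11.
Augment s→c→d→f→t: bottleneck 2, flow now 13.
No augmenting path remains; maximum flow = 13.
By max-flow min-cut, the minimum cut capacity equals the max flow.
In the residual graph, reachable from s: {s, b}.
Min-cut edges: s→a (6), s→c (2), b→d (5); capacity 6 + 2 + 5 = 13.

13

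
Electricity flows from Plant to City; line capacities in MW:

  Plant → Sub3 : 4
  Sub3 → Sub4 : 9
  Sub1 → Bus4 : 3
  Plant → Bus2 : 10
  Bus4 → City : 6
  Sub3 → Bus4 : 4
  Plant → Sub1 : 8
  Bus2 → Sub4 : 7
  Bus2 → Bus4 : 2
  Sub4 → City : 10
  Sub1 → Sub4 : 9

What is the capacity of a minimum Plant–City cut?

16

Augment Plant→Sub3→Sub4→City: bottleneck 4, flow now 4.
Augment Plant→Sub1→Sub4→City: bottleneck 6, flow now 10.
Augment Plant→Sub1→Bus4→City: bottleneck 2, flow now 12.
Augment Plant→Bus2→Bus4→City: bottleneck 2, flow now 14.
Augment Plant→Bus2→Sub4→Sub3→Bus4→City: bottleneck 2, flow now 16. (uses reverse residual edge)
No augmenting path remains; maximum flow = 16.
By max-flow min-cut, the minimum cut capacity equals the max flow.
In the residual graph, reachable from Plant: {Plant, Sub3, Sub1, Bus2, Sub4, Bus4}.
Min-cut edges: Sub4→City (10), Bus4→City (6); capacity 10 + 6 = 16.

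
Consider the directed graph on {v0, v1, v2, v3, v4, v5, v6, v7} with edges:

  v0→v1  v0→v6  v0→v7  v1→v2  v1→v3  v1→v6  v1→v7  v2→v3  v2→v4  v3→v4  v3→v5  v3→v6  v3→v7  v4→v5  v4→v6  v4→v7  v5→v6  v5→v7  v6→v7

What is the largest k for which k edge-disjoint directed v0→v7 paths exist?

Assign every edge capacity 1; by Menger, the answer equals the max flow.
Path v0→v7 (+1); total 1.
Path v0→v1→v7 (+1); total 2.
Path v0→v6→v7 (+1); total 3.
No residual v0→v7 path; max flow = 3.
Certifying cut of size 3: {v0→v1, v0→v6, v0→v7}.

3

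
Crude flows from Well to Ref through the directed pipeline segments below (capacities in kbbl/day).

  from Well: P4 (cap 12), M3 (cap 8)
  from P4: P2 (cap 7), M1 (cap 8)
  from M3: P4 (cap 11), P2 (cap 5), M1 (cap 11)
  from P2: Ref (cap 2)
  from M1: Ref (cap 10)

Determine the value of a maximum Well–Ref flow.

Augment Well→P4→P2→Ref: bottleneck 2, flow now 2.
Augment Well→P4→M1→Ref: bottleneck 8, flow now 10.
Augment Well→M3→M1→Ref: bottleneck 2, flow now 12.
No augmenting path remains; maximum flow = 12.
In the residual graph, reachable from Well: {Well, P4, M3, P2, M1}.
Min-cut edges: P2→Ref (2), M1→Ref (10); capacity 2 + 10 = 12.
This cut is saturated, so no flow can exceed 12.

12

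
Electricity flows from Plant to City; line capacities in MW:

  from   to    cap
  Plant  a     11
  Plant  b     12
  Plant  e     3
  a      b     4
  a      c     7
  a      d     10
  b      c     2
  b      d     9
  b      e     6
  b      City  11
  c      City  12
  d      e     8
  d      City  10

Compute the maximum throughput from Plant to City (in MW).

Augment Plant→b→City: bottleneck 11, flow now 11.
Augment Plant→a→c→City: bottleneck 7, flow now 18.
Augment Plant→a→d→City: bottleneck 4, flow now 22.
Augment Plant→b→c→City: bottleneck 1, flow now 23.
No augmenting path remains; maximum flow = 23.
In the residual graph, reachable from Plant: {Plant, e}.
Min-cut edges: Plant→a (11), Plant→b (12); capacity 11 + 12 = 23.
This cut is saturated, so no flow can exceed 23.

23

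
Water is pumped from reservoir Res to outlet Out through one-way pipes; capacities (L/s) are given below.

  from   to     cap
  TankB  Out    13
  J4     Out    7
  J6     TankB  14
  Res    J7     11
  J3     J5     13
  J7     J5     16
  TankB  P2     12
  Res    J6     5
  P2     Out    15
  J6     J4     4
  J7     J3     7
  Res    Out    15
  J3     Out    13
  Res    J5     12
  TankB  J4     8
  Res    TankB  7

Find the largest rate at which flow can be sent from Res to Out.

Augment Res→Out: bottleneck 15, flow now 15.
Augment Res→TankB→Out: bottleneck 7, flow now 22.
Augment Res→J7→J3→Out: bottleneck 7, flow now 29.
Augment Res→J6→TankB→Out: bottleneck 5, flow now 34.
No augmenting path remains; maximum flow = 34.
In the residual graph, reachable from Res: {Res, J7, J5}.
Min-cut edges: Res→J6 (5), Res→TankB (7), Res→Out (15), J7→J3 (7); capacity 5 + 7 + 15 + 7 = 34.
This cut is saturated, so no flow can exceed 34.

34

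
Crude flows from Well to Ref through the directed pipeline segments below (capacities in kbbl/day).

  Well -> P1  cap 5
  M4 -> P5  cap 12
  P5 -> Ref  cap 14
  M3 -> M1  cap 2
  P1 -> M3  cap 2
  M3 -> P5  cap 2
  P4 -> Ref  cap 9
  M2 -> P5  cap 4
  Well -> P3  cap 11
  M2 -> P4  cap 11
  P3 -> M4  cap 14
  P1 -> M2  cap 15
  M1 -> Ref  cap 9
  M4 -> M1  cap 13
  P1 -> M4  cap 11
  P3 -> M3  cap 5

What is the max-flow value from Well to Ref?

16

Augment Well→P3→M3→M1→Ref: bottleneck 2, flow now 2.
Augment Well→P3→M3→P5→Ref: bottleneck 2, flow now 4.
Augment Well→P3→M4→M1→Ref: bottleneck 7, flow now 11.
Augment Well→P1→M2→P5→Ref: bottleneck 4, flow now 15.
Augment Well→P1→M2→P4→Ref: bottleneck 1, flow now 16.
No augmenting path remains; maximum flow = 16.
In the residual graph, reachable from Well: {Well}.
Min-cut edges: Well→P3 (11), Well→P1 (5); capacity 11 + 5 = 16.
This cut is saturated, so no flow can exceed 16.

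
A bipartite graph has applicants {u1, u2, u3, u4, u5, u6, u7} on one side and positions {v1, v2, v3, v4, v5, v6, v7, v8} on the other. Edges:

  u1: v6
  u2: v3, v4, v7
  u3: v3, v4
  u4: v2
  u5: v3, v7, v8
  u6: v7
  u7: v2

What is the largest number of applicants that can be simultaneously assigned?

6

Unit-capacity flow: source→left, listed edges, right→sink; max matching = max flow.
Augmenting path u1→v6 (+1); matched 1.
Augmenting path u2→v3 (+1); matched 2.
Augmenting path u3→v4 (+1); matched 3.
Augmenting path u4→v2 (+1); matched 4.
Augmenting path u5→v7 (+1); matched 5.
Augmenting path u6→v7→u5→v8 (+1); matched 6.
No augmenting path remains; maximum matching = 6.
König certificate: {u1, u2, u3, u5, u6, v2} is a vertex cover of size 6 (every listed pair touches it), so no matching can be larger.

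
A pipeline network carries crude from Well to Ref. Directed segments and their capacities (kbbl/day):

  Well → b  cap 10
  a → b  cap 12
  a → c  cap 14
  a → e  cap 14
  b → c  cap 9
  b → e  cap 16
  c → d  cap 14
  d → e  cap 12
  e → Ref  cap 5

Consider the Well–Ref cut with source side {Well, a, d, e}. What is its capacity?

41

Edges leaving {Well, a, d, e}: Well→b (10), a→b (12), a→c (14), e→Ref (5).
Cut capacity = 10 + 12 + 14 + 5 = 41.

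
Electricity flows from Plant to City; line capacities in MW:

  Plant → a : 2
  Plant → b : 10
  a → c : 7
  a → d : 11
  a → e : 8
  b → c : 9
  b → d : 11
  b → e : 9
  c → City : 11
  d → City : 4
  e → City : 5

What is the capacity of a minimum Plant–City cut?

Augment Plant→a→c→City: bottleneck 2, flow now 2.
Augment Plant→b→c→City: bottleneck 9, flow now 11.
Augment Plant→b→d→City: bottleneck 1, flow now 12.
No augmenting path remains; maximum flow = 12.
By max-flow min-cut, the minimum cut capacity equals the max flow.
In the residual graph, reachable from Plant: {Plant}.
Min-cut edges: Plant→a (2), Plant→b (10); capacity 2 + 10 = 12.

12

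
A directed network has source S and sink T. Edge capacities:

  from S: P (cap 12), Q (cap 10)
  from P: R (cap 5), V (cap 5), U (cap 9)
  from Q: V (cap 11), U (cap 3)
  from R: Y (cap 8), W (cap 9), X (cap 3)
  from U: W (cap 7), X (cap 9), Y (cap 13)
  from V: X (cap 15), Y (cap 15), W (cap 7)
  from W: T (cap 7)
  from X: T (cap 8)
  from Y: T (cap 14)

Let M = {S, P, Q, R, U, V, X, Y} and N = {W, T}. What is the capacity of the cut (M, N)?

Edges leaving {S, P, Q, R, U, V, X, Y}: R→W (9), U→W (7), V→W (7), X→T (8), Y→T (14).
Cut capacity = 9 + 7 + 7 + 8 + 14 = 45.

45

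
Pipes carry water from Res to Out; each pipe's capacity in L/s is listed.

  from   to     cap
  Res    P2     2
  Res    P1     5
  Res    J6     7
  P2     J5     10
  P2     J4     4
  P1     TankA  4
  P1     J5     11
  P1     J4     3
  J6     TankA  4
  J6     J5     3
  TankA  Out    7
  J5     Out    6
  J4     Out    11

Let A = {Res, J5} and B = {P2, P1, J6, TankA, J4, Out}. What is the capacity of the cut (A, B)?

Edges leaving {Res, J5}: Res→P2 (2), Res→P1 (5), Res→J6 (7), J5→Out (6).
Cut capacity = 2 + 5 + 7 + 6 = 20.

20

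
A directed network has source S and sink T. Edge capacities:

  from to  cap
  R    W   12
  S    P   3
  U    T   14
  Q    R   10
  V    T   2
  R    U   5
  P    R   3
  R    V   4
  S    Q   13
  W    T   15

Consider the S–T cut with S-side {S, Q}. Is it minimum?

Given cut capacity: 3 + 10 = 13.
Augment S→P→R→U→T: bottleneck 3, flow now 3.
Augment S→Q→R→U→T: bottleneck 2, flow now 5.
Augment S→Q→R→V→T: bottleneck 2, flow now 7.
Augment S→Q→R→W→T: bottleneck 6, flow now 13.
No augmenting path remains; maximum flow = 13.
Cut capacity 13 equals the max flow, so it is a minimum cut.

Yes — it is a minimum cut (capacity 13).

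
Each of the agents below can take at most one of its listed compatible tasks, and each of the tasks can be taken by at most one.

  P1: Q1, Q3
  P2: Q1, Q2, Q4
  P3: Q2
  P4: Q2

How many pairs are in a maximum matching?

3

Unit-capacity flow: source→left, listed edges, right→sink; max matching = max flow.
Augmenting path P1→Q1 (+1); matched 1.
Augmenting path P2→Q2 (+1); matched 2.
Augmenting path P3→Q2→P2→Q4 (+1); matched 3.
No augmenting path remains; maximum matching = 3.
König certificate: {P1, P2, Q2} is a vertex cover of size 3 (every listed pair touches it), so no matching can be larger.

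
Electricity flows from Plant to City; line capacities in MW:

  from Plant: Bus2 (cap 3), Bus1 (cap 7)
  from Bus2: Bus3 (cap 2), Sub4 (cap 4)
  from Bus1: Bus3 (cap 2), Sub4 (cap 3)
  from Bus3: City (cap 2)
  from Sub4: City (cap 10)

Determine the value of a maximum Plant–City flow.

Augment Plant→Bus2→Bus3→City: bottleneck 2, flow now 2.
Augment Plant→Bus2→Sub4→City: bottleneck 1, flow now 3.
Augment Plant→Bus1→Sub4→City: bottleneck 3, flow now 6.
Augment Plant→Bus1→Bus3→Bus2→Sub4→City: bottleneck 2, flow now 8. (uses reverse residual edge)
No augmenting path remains; maximum flow = 8.
In the residual graph, reachable from Plant: {Plant, Bus1}.
Min-cut edges: Plant→Bus2 (3), Bus1→Bus3 (2), Bus1→Sub4 (3); capacity 3 + 2 + 3 = 8.
This cut is saturated, so no flow can exceed 8.

8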